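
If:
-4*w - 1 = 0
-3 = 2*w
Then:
No Solution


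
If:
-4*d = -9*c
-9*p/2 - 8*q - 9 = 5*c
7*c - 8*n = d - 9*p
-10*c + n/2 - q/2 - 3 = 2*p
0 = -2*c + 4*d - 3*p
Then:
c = -468/2321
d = -1053/2321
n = -12051/18568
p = -1092/2321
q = -13635/18568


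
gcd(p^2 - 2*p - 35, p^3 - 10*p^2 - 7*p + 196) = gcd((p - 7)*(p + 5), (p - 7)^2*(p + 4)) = p - 7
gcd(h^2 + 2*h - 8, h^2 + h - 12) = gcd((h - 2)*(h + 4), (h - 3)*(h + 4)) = h + 4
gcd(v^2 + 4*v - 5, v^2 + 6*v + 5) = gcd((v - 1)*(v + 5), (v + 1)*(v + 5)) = v + 5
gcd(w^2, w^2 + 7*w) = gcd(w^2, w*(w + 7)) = w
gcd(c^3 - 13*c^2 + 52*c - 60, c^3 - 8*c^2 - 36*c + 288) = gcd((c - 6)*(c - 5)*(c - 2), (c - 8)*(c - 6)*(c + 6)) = c - 6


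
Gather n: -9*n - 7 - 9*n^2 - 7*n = -9*n^2 - 16*n - 7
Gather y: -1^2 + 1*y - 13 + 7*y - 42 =8*y - 56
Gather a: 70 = 70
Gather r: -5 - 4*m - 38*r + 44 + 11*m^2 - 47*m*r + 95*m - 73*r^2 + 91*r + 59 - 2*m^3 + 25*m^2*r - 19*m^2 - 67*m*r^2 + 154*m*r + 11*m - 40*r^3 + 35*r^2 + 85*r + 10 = -2*m^3 - 8*m^2 + 102*m - 40*r^3 + r^2*(-67*m - 38) + r*(25*m^2 + 107*m + 138) + 108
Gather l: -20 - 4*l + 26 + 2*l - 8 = -2*l - 2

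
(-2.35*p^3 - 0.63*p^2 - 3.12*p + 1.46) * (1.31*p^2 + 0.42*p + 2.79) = -3.0785*p^5 - 1.8123*p^4 - 10.9083*p^3 - 1.1555*p^2 - 8.0916*p + 4.0734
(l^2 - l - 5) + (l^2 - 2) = 2*l^2 - l - 7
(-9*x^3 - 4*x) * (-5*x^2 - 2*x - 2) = 45*x^5 + 18*x^4 + 38*x^3 + 8*x^2 + 8*x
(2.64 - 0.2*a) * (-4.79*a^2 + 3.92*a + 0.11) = 0.958*a^3 - 13.4296*a^2 + 10.3268*a + 0.2904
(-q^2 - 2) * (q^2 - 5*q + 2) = -q^4 + 5*q^3 - 4*q^2 + 10*q - 4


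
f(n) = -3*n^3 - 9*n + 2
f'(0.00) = -9.00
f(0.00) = 2.00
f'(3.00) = -90.00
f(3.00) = -106.00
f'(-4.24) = -170.80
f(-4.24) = 268.84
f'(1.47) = -28.45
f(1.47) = -20.76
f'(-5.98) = -330.84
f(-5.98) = 697.36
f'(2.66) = -72.68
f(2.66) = -78.40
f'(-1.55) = -30.62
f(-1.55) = 27.12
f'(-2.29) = -56.20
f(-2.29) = 58.64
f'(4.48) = -189.63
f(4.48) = -308.07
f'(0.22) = -9.44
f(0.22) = -0.01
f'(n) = -9*n^2 - 9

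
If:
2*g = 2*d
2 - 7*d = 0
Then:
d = 2/7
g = 2/7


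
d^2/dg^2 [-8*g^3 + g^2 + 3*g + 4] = 2 - 48*g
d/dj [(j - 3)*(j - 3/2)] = 2*j - 9/2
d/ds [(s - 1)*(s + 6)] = 2*s + 5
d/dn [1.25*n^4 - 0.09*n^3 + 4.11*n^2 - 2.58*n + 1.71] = 5.0*n^3 - 0.27*n^2 + 8.22*n - 2.58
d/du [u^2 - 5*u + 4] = 2*u - 5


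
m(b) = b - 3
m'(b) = 1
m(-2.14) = -5.14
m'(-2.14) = 1.00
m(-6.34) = -9.34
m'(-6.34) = 1.00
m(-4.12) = -7.12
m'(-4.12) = 1.00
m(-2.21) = -5.21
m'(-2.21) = 1.00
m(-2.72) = -5.72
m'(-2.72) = 1.00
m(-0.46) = -3.46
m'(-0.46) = 1.00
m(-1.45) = -4.45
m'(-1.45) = 1.00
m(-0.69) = -3.69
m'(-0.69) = 1.00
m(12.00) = 9.00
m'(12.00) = 1.00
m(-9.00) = -12.00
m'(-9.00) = 1.00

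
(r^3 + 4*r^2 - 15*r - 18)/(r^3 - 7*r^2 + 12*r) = (r^2 + 7*r + 6)/(r*(r - 4))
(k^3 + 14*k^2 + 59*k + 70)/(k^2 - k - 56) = (k^2 + 7*k + 10)/(k - 8)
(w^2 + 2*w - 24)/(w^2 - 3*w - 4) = (w + 6)/(w + 1)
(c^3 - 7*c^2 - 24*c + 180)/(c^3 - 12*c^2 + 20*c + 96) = (c^2 - c - 30)/(c^2 - 6*c - 16)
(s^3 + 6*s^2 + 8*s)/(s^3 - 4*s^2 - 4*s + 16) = s*(s + 4)/(s^2 - 6*s + 8)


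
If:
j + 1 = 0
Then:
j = -1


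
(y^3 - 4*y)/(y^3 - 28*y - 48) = y*(y - 2)/(y^2 - 2*y - 24)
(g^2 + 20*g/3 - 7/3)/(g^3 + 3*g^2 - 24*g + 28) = (g - 1/3)/(g^2 - 4*g + 4)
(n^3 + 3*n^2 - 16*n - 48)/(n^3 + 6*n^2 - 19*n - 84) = (n + 4)/(n + 7)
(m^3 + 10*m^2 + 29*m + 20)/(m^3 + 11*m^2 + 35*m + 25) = (m + 4)/(m + 5)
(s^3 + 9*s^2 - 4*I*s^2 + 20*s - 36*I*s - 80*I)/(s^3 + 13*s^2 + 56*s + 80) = (s - 4*I)/(s + 4)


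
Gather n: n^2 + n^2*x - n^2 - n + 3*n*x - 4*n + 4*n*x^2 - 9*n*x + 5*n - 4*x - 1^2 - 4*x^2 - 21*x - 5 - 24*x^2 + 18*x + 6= n^2*x + n*(4*x^2 - 6*x) - 28*x^2 - 7*x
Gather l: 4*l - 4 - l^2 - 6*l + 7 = -l^2 - 2*l + 3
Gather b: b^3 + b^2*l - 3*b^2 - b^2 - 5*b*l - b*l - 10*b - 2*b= b^3 + b^2*(l - 4) + b*(-6*l - 12)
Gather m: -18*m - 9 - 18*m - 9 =-36*m - 18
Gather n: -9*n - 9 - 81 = -9*n - 90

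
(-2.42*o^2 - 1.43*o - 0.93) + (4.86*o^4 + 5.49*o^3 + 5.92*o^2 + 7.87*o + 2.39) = 4.86*o^4 + 5.49*o^3 + 3.5*o^2 + 6.44*o + 1.46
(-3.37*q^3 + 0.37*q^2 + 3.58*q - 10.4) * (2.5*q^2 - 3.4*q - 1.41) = -8.425*q^5 + 12.383*q^4 + 12.4437*q^3 - 38.6937*q^2 + 30.3122*q + 14.664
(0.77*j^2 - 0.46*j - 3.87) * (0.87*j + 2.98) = 0.6699*j^3 + 1.8944*j^2 - 4.7377*j - 11.5326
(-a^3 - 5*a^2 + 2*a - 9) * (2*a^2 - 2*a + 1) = -2*a^5 - 8*a^4 + 13*a^3 - 27*a^2 + 20*a - 9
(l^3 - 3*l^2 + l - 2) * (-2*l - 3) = -2*l^4 + 3*l^3 + 7*l^2 + l + 6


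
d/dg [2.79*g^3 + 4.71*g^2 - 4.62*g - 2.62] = 8.37*g^2 + 9.42*g - 4.62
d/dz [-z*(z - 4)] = 4 - 2*z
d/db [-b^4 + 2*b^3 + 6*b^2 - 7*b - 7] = -4*b^3 + 6*b^2 + 12*b - 7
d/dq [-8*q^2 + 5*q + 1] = 5 - 16*q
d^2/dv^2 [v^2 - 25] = 2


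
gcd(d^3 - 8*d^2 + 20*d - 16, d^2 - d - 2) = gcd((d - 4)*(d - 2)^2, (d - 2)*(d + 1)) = d - 2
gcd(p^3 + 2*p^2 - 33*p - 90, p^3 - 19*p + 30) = p + 5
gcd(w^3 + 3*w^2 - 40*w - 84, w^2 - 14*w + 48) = w - 6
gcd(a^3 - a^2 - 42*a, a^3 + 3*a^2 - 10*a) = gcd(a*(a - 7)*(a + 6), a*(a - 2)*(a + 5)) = a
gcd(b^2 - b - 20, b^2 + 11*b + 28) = b + 4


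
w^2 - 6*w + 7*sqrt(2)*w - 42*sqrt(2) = (w - 6)*(w + 7*sqrt(2))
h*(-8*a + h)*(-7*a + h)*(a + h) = 56*a^3*h + 41*a^2*h^2 - 14*a*h^3 + h^4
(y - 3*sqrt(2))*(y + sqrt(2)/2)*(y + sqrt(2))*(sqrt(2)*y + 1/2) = sqrt(2)*y^4 - 5*y^3/2 - 35*sqrt(2)*y^2/4 - 10*y - 3*sqrt(2)/2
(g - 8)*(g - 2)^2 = g^3 - 12*g^2 + 36*g - 32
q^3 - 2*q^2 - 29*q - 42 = (q - 7)*(q + 2)*(q + 3)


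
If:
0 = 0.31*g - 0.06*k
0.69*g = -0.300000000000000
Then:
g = -0.43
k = -2.25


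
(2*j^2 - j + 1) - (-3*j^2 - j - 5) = 5*j^2 + 6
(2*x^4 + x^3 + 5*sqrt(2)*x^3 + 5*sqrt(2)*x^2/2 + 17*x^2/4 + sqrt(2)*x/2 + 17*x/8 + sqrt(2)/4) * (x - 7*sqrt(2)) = 2*x^5 - 9*sqrt(2)*x^4 + x^4 - 263*x^3/4 - 9*sqrt(2)*x^3/2 - 117*sqrt(2)*x^2/4 - 263*x^2/8 - 117*sqrt(2)*x/8 - 7*x - 7/2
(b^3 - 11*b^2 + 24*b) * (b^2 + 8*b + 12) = b^5 - 3*b^4 - 52*b^3 + 60*b^2 + 288*b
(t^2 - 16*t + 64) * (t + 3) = t^3 - 13*t^2 + 16*t + 192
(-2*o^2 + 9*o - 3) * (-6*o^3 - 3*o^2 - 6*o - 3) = 12*o^5 - 48*o^4 + 3*o^3 - 39*o^2 - 9*o + 9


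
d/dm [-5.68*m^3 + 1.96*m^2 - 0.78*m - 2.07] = -17.04*m^2 + 3.92*m - 0.78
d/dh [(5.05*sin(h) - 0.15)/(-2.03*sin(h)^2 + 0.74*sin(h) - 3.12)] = (10.2515*sin(h)^2 - 0.609*sin(h) - 15.645)*cos(h)/(4.1209*sin(h)^4 - 3.0044*sin(h)^3 + 13.2148*sin(h)^2 - 4.6176*sin(h) + 9.7344)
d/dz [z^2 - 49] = 2*z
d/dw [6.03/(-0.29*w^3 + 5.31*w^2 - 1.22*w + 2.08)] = (5.2461*w^2 - 64.0386*w + 7.3566)/(0.29*w^3 - 5.31*w^2 + 1.22*w - 2.08)^2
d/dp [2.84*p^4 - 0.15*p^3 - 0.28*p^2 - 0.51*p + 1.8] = 11.36*p^3 - 0.45*p^2 - 0.56*p - 0.51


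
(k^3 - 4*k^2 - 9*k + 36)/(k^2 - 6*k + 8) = (k^2 - 9)/(k - 2)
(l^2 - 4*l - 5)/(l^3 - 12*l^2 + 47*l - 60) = (l + 1)/(l^2 - 7*l + 12)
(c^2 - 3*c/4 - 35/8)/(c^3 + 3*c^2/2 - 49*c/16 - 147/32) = 4*(2*c - 5)/(8*c^2 - 2*c - 21)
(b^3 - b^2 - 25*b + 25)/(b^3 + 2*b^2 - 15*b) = (b^2 - 6*b + 5)/(b*(b - 3))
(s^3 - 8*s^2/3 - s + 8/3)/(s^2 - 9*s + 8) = (3*s^2 - 5*s - 8)/(3*(s - 8))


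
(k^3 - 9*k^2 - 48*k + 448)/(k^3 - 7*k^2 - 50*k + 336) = (k - 8)/(k - 6)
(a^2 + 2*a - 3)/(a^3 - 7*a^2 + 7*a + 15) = (a^2 + 2*a - 3)/(a^3 - 7*a^2 + 7*a + 15)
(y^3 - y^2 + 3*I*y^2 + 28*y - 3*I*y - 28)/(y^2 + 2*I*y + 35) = (y^2 - y*(1 + 4*I) + 4*I)/(y - 5*I)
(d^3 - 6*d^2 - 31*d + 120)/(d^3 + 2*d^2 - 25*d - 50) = (d^2 - 11*d + 24)/(d^2 - 3*d - 10)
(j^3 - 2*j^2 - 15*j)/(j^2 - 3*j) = (j^2 - 2*j - 15)/(j - 3)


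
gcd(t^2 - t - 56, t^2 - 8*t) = t - 8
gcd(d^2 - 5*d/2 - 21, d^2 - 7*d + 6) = d - 6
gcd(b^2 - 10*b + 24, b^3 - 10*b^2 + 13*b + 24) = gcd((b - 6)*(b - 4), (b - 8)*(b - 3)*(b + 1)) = 1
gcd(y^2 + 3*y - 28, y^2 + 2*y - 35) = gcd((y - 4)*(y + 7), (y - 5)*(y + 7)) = y + 7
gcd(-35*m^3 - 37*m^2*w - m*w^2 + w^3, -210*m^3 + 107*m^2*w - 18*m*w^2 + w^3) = -7*m + w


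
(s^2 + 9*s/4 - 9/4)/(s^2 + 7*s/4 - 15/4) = (4*s - 3)/(4*s - 5)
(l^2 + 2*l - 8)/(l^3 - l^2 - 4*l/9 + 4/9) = 9*(l^2 + 2*l - 8)/(9*l^3 - 9*l^2 - 4*l + 4)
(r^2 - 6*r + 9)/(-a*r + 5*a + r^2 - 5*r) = (-r^2 + 6*r - 9)/(a*r - 5*a - r^2 + 5*r)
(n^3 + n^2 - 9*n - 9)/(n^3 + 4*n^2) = (n^3 + n^2 - 9*n - 9)/(n^2*(n + 4))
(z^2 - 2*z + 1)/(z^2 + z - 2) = (z - 1)/(z + 2)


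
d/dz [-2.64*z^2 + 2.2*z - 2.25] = 2.2 - 5.28*z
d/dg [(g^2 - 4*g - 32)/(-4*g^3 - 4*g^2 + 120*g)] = (g^4 - 8*g^3 - 70*g^2 - 64*g + 960)/(4*g^2*(g^4 + 2*g^3 - 59*g^2 - 60*g + 900))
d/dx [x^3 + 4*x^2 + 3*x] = 3*x^2 + 8*x + 3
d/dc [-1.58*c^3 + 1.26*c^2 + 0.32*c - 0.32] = -4.74*c^2 + 2.52*c + 0.32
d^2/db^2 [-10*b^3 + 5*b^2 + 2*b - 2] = 10 - 60*b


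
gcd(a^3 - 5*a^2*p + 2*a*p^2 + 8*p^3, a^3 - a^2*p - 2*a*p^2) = -a^2 + a*p + 2*p^2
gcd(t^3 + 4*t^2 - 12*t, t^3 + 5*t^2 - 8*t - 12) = t^2 + 4*t - 12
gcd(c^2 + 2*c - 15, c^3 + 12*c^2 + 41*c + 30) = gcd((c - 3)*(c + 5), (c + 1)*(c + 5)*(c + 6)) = c + 5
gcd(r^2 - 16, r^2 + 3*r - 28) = r - 4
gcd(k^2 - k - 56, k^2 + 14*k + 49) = k + 7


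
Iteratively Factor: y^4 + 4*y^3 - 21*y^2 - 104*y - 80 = (y + 4)*(y^3 - 21*y - 20) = (y - 5)*(y + 4)*(y^2 + 5*y + 4) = (y - 5)*(y + 1)*(y + 4)*(y + 4)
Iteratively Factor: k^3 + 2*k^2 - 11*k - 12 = (k + 1)*(k^2 + k - 12) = (k - 3)*(k + 1)*(k + 4)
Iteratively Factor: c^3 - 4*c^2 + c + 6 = (c - 2)*(c^2 - 2*c - 3) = (c - 3)*(c - 2)*(c + 1)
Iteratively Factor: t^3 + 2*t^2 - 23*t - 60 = (t + 3)*(t^2 - t - 20) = (t - 5)*(t + 3)*(t + 4)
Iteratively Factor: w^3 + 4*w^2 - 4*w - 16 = (w - 2)*(w^2 + 6*w + 8) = (w - 2)*(w + 2)*(w + 4)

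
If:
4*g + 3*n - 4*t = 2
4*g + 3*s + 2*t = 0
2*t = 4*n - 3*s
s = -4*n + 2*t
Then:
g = 2/9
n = -2/9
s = 0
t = -4/9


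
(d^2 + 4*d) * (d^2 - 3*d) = d^4 + d^3 - 12*d^2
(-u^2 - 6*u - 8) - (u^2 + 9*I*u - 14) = -2*u^2 - 6*u - 9*I*u + 6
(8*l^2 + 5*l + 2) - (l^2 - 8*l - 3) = 7*l^2 + 13*l + 5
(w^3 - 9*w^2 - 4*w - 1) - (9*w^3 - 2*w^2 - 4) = -8*w^3 - 7*w^2 - 4*w + 3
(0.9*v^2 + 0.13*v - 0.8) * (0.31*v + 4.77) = 0.279*v^3 + 4.3333*v^2 + 0.3721*v - 3.816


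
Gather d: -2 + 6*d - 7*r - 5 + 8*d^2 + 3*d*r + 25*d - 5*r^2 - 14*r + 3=8*d^2 + d*(3*r + 31) - 5*r^2 - 21*r - 4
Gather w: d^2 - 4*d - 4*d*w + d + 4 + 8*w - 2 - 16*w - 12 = d^2 - 3*d + w*(-4*d - 8) - 10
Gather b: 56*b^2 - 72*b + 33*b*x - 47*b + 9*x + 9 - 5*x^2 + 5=56*b^2 + b*(33*x - 119) - 5*x^2 + 9*x + 14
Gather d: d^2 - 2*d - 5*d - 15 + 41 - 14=d^2 - 7*d + 12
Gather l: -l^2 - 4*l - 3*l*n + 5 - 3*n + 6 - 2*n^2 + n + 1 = -l^2 + l*(-3*n - 4) - 2*n^2 - 2*n + 12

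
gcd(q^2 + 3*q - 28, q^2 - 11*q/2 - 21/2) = 1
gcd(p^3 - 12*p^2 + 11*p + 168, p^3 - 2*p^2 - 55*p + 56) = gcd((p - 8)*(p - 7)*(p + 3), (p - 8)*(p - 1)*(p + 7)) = p - 8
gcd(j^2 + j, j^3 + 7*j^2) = j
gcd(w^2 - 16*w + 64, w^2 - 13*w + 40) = w - 8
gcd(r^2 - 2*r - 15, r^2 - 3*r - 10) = r - 5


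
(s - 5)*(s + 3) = s^2 - 2*s - 15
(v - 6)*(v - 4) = v^2 - 10*v + 24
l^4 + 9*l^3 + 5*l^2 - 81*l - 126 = (l - 3)*(l + 2)*(l + 3)*(l + 7)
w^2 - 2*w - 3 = (w - 3)*(w + 1)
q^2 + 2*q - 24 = (q - 4)*(q + 6)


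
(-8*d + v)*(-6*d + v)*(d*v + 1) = 48*d^3*v - 14*d^2*v^2 + 48*d^2 + d*v^3 - 14*d*v + v^2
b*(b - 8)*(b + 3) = b^3 - 5*b^2 - 24*b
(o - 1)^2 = o^2 - 2*o + 1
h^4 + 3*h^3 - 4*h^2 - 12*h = h*(h - 2)*(h + 2)*(h + 3)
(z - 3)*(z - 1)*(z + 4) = z^3 - 13*z + 12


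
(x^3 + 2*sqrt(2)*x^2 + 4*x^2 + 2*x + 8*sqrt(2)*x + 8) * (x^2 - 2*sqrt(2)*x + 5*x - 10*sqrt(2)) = x^5 + 9*x^4 + 14*x^3 - 54*x^2 - 4*sqrt(2)*x^2 - 120*x - 36*sqrt(2)*x - 80*sqrt(2)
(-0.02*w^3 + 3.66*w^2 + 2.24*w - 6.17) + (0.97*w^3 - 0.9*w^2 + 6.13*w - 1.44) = 0.95*w^3 + 2.76*w^2 + 8.37*w - 7.61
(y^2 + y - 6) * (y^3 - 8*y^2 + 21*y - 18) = y^5 - 7*y^4 + 7*y^3 + 51*y^2 - 144*y + 108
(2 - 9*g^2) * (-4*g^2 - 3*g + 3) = 36*g^4 + 27*g^3 - 35*g^2 - 6*g + 6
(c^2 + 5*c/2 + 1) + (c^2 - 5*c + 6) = 2*c^2 - 5*c/2 + 7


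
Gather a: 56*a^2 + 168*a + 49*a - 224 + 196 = 56*a^2 + 217*a - 28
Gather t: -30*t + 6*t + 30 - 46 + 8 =-24*t - 8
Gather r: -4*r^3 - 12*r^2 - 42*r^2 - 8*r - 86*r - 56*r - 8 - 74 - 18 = -4*r^3 - 54*r^2 - 150*r - 100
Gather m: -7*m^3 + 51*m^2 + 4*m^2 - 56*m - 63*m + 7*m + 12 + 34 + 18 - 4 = -7*m^3 + 55*m^2 - 112*m + 60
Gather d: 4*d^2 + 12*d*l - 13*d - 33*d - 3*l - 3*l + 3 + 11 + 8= 4*d^2 + d*(12*l - 46) - 6*l + 22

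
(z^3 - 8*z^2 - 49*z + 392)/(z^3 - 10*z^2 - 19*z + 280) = (z + 7)/(z + 5)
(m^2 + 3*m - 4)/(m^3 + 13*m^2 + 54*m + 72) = (m - 1)/(m^2 + 9*m + 18)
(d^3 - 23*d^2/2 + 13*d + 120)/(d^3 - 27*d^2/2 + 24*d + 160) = (d - 6)/(d - 8)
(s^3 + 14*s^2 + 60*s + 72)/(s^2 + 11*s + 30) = (s^2 + 8*s + 12)/(s + 5)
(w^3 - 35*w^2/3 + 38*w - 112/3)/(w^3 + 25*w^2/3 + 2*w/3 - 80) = (w^2 - 9*w + 14)/(w^2 + 11*w + 30)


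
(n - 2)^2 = n^2 - 4*n + 4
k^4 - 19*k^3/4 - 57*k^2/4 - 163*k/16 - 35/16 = (k - 7)*(k + 1/2)^2*(k + 5/4)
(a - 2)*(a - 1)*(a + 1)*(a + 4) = a^4 + 2*a^3 - 9*a^2 - 2*a + 8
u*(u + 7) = u^2 + 7*u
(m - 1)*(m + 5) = m^2 + 4*m - 5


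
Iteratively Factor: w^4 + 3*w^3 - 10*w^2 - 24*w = (w)*(w^3 + 3*w^2 - 10*w - 24) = w*(w + 2)*(w^2 + w - 12) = w*(w + 2)*(w + 4)*(w - 3)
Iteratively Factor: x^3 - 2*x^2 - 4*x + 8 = (x - 2)*(x^2 - 4) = (x - 2)^2*(x + 2)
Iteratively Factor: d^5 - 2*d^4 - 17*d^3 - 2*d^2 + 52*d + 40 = (d - 2)*(d^4 - 17*d^2 - 36*d - 20) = (d - 2)*(d + 2)*(d^3 - 2*d^2 - 13*d - 10) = (d - 2)*(d + 1)*(d + 2)*(d^2 - 3*d - 10) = (d - 2)*(d + 1)*(d + 2)^2*(d - 5)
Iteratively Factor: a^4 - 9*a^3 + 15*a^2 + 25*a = (a)*(a^3 - 9*a^2 + 15*a + 25) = a*(a - 5)*(a^2 - 4*a - 5) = a*(a - 5)*(a + 1)*(a - 5)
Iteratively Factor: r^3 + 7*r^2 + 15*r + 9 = (r + 3)*(r^2 + 4*r + 3) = (r + 3)^2*(r + 1)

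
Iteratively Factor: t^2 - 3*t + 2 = (t - 1)*(t - 2)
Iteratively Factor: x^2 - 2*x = (x - 2)*(x)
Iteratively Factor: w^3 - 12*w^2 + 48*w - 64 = (w - 4)*(w^2 - 8*w + 16) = (w - 4)^2*(w - 4)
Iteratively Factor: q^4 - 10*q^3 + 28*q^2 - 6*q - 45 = (q - 3)*(q^3 - 7*q^2 + 7*q + 15) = (q - 3)*(q + 1)*(q^2 - 8*q + 15) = (q - 3)^2*(q + 1)*(q - 5)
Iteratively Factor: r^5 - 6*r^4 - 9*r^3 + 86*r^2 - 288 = (r + 3)*(r^4 - 9*r^3 + 18*r^2 + 32*r - 96) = (r - 4)*(r + 3)*(r^3 - 5*r^2 - 2*r + 24) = (r - 4)*(r + 2)*(r + 3)*(r^2 - 7*r + 12) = (r - 4)^2*(r + 2)*(r + 3)*(r - 3)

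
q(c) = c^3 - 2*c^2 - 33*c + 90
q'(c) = 3*c^2 - 4*c - 33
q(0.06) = 88.01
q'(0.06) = -33.23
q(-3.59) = 136.43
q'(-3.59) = 20.02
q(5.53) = 15.46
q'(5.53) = 36.62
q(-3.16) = 142.75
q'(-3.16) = 9.60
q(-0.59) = 108.57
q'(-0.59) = -29.60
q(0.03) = 89.01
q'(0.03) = -33.12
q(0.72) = 65.58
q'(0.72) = -34.32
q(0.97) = 57.02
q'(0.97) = -34.06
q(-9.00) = -504.00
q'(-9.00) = 246.00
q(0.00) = 90.00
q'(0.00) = -33.00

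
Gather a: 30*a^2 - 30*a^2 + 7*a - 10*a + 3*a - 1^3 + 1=0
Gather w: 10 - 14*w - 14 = -14*w - 4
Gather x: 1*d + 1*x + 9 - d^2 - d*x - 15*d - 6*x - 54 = -d^2 - 14*d + x*(-d - 5) - 45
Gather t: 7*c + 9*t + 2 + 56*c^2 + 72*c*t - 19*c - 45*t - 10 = 56*c^2 - 12*c + t*(72*c - 36) - 8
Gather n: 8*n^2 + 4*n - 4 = 8*n^2 + 4*n - 4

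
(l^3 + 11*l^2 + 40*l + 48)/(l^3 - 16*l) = (l^2 + 7*l + 12)/(l*(l - 4))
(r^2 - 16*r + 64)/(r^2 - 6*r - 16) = (r - 8)/(r + 2)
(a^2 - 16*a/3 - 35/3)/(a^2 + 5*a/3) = (a - 7)/a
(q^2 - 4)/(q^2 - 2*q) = (q + 2)/q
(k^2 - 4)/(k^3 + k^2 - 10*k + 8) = (k + 2)/(k^2 + 3*k - 4)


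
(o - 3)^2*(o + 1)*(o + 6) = o^4 + o^3 - 27*o^2 + 27*o + 54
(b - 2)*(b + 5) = b^2 + 3*b - 10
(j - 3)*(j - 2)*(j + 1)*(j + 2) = j^4 - 2*j^3 - 7*j^2 + 8*j + 12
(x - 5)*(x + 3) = x^2 - 2*x - 15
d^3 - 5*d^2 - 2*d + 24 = (d - 4)*(d - 3)*(d + 2)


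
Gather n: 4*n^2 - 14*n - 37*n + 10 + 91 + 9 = 4*n^2 - 51*n + 110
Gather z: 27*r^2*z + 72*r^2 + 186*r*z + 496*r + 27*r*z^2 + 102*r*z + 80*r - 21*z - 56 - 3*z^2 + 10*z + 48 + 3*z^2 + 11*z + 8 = 72*r^2 + 27*r*z^2 + 576*r + z*(27*r^2 + 288*r)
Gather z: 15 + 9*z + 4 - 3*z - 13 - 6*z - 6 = 0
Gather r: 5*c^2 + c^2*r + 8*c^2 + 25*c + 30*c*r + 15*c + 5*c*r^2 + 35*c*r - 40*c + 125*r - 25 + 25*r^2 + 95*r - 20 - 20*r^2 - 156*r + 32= 13*c^2 + r^2*(5*c + 5) + r*(c^2 + 65*c + 64) - 13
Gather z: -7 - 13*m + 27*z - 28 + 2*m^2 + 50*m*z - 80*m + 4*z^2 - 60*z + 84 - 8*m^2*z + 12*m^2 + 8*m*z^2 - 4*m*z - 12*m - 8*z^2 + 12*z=14*m^2 - 105*m + z^2*(8*m - 4) + z*(-8*m^2 + 46*m - 21) + 49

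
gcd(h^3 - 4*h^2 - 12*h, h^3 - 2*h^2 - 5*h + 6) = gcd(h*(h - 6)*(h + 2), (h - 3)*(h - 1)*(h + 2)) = h + 2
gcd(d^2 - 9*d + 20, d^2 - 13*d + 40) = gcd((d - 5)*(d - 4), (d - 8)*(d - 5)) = d - 5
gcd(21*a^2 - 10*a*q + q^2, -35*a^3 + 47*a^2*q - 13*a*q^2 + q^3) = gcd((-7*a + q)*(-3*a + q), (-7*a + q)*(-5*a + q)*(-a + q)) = -7*a + q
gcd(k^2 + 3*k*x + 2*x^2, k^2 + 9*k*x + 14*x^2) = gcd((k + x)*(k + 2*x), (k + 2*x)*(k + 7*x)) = k + 2*x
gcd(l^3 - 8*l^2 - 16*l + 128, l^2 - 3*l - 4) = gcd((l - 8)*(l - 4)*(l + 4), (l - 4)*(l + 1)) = l - 4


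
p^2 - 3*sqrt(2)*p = p*(p - 3*sqrt(2))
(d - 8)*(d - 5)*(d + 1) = d^3 - 12*d^2 + 27*d + 40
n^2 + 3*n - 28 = (n - 4)*(n + 7)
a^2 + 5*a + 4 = (a + 1)*(a + 4)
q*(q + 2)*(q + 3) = q^3 + 5*q^2 + 6*q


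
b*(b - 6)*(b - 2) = b^3 - 8*b^2 + 12*b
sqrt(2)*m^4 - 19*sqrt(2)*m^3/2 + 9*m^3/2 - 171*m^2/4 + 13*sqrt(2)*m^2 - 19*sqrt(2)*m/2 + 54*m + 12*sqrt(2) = (m - 8)*(m - 3/2)*(m + 2*sqrt(2))*(sqrt(2)*m + 1/2)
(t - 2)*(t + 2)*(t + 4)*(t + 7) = t^4 + 11*t^3 + 24*t^2 - 44*t - 112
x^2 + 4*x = x*(x + 4)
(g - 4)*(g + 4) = g^2 - 16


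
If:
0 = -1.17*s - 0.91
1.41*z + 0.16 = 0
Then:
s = -0.78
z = -0.11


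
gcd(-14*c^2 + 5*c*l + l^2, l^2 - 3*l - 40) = 1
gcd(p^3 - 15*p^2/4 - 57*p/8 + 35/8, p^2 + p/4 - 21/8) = p + 7/4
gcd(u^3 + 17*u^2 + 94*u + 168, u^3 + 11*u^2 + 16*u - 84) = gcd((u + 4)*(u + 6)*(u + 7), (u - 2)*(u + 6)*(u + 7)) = u^2 + 13*u + 42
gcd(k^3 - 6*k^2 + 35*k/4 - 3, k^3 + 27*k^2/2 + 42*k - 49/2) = k - 1/2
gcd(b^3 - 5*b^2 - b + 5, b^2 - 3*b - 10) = b - 5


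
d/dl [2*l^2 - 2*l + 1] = 4*l - 2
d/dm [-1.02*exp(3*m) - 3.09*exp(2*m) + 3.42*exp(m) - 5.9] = (-3.06*exp(2*m) - 6.18*exp(m) + 3.42)*exp(m)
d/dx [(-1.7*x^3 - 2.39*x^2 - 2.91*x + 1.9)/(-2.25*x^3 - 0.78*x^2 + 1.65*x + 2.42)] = (-4.0515*x^4 - 18.705*x^3 - 5.7303*x^2 - 8.6036*x - 10.1772)/(5.0625*x^6 + 3.51*x^5 - 6.8166*x^4 - 13.464*x^3 - 1.0527*x^2 + 7.986*x + 5.8564)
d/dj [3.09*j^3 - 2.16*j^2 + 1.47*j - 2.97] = 9.27*j^2 - 4.32*j + 1.47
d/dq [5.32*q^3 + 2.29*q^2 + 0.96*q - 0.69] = 15.96*q^2 + 4.58*q + 0.96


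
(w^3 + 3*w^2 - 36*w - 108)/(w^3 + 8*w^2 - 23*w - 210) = (w^2 - 3*w - 18)/(w^2 + 2*w - 35)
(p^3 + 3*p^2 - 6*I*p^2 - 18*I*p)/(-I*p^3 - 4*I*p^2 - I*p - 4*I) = p*(I*p^2 + 3*p*(2 + I) + 18)/(p^3 + 4*p^2 + p + 4)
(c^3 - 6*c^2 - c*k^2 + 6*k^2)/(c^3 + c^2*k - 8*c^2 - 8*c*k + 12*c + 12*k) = (c - k)/(c - 2)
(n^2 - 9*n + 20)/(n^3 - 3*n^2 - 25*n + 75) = (n - 4)/(n^2 + 2*n - 15)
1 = 1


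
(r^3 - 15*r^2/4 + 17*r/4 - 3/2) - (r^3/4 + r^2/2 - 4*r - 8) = 3*r^3/4 - 17*r^2/4 + 33*r/4 + 13/2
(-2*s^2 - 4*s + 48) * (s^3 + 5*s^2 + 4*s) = -2*s^5 - 14*s^4 + 20*s^3 + 224*s^2 + 192*s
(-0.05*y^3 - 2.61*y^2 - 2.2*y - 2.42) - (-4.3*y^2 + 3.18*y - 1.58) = -0.05*y^3 + 1.69*y^2 - 5.38*y - 0.84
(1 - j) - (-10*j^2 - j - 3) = 10*j^2 + 4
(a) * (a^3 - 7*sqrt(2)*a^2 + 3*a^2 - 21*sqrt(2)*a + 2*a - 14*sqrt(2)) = a^4 - 7*sqrt(2)*a^3 + 3*a^3 - 21*sqrt(2)*a^2 + 2*a^2 - 14*sqrt(2)*a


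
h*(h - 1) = h^2 - h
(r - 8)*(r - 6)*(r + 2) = r^3 - 12*r^2 + 20*r + 96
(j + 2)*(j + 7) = j^2 + 9*j + 14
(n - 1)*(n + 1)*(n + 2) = n^3 + 2*n^2 - n - 2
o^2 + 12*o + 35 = (o + 5)*(o + 7)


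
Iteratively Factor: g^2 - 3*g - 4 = (g - 4)*(g + 1)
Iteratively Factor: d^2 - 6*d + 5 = (d - 1)*(d - 5)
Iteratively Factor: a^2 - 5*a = (a)*(a - 5)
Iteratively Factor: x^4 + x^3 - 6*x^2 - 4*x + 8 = (x - 2)*(x^3 + 3*x^2 - 4) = (x - 2)*(x - 1)*(x^2 + 4*x + 4) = (x - 2)*(x - 1)*(x + 2)*(x + 2)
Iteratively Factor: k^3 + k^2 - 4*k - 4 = (k + 1)*(k^2 - 4) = (k - 2)*(k + 1)*(k + 2)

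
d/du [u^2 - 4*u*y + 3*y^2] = 2*u - 4*y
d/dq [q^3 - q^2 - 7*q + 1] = 3*q^2 - 2*q - 7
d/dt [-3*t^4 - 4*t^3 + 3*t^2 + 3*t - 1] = -12*t^3 - 12*t^2 + 6*t + 3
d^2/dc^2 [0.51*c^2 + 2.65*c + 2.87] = 1.02000000000000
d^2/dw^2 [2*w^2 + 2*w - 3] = 4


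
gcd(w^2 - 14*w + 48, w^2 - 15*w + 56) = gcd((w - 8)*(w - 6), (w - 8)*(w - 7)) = w - 8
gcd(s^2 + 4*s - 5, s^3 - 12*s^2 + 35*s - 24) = s - 1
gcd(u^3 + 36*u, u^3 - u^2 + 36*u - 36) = u^2 + 36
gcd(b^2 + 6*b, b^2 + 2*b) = b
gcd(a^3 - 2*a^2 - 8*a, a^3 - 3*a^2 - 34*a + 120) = a - 4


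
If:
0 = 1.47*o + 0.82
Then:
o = -0.56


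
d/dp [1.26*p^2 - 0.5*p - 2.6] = 2.52*p - 0.5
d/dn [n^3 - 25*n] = 3*n^2 - 25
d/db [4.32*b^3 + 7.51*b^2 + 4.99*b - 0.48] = 12.96*b^2 + 15.02*b + 4.99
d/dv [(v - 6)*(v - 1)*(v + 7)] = 3*v^2 - 43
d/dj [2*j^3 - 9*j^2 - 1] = 6*j*(j - 3)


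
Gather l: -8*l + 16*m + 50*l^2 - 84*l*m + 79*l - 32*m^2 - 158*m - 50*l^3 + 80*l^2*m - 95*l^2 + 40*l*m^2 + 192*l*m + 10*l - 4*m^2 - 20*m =-50*l^3 + l^2*(80*m - 45) + l*(40*m^2 + 108*m + 81) - 36*m^2 - 162*m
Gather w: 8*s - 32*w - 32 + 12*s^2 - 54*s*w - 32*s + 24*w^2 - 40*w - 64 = 12*s^2 - 24*s + 24*w^2 + w*(-54*s - 72) - 96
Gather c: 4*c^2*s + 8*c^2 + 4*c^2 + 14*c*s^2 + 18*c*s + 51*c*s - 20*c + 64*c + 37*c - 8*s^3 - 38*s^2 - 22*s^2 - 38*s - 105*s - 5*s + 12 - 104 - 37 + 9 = c^2*(4*s + 12) + c*(14*s^2 + 69*s + 81) - 8*s^3 - 60*s^2 - 148*s - 120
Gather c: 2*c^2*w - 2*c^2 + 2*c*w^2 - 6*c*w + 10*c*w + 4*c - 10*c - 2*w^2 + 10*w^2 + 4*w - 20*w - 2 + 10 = c^2*(2*w - 2) + c*(2*w^2 + 4*w - 6) + 8*w^2 - 16*w + 8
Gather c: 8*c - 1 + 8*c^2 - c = 8*c^2 + 7*c - 1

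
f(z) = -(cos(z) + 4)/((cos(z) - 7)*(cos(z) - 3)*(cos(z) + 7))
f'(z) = -(cos(z) + 4)*sin(z)/((cos(z) - 7)*(cos(z) - 3)*(cos(z) + 7)^2) + sin(z)/((cos(z) - 7)*(cos(z) - 3)*(cos(z) + 7)) - (cos(z) + 4)*sin(z)/((cos(z) - 7)*(cos(z) - 3)^2*(cos(z) + 7)) - (cos(z) + 4)*sin(z)/((cos(z) - 7)^2*(cos(z) - 3)*(cos(z) + 7)) = (-2*cos(z)^3 - 9*cos(z)^2 + 24*cos(z) + 343)*sin(z)/((cos(z) - 7)^2*(cos(z) - 3)^2*(cos(z) + 7)^2)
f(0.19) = -0.05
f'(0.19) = 0.01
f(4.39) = -0.02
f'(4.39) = -0.01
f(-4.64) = -0.03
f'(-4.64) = 0.02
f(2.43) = -0.02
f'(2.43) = 0.01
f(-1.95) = -0.02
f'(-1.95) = -0.01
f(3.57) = -0.02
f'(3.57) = -0.00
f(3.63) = -0.02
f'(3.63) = -0.00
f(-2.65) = -0.02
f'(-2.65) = -0.00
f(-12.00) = -0.05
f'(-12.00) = 0.02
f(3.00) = -0.02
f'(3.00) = 0.00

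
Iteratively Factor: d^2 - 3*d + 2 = (d - 1)*(d - 2)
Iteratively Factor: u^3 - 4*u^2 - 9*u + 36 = (u - 4)*(u^2 - 9) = (u - 4)*(u - 3)*(u + 3)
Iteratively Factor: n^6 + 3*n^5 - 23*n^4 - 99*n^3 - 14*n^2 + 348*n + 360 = (n + 2)*(n^5 + n^4 - 25*n^3 - 49*n^2 + 84*n + 180) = (n + 2)^2*(n^4 - n^3 - 23*n^2 - 3*n + 90) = (n + 2)^2*(n + 3)*(n^3 - 4*n^2 - 11*n + 30) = (n + 2)^2*(n + 3)^2*(n^2 - 7*n + 10) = (n - 5)*(n + 2)^2*(n + 3)^2*(n - 2)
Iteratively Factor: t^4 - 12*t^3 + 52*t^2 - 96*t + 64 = (t - 2)*(t^3 - 10*t^2 + 32*t - 32) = (t - 2)^2*(t^2 - 8*t + 16) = (t - 4)*(t - 2)^2*(t - 4)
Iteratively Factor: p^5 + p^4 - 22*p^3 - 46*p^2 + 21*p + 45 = (p + 3)*(p^4 - 2*p^3 - 16*p^2 + 2*p + 15) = (p - 1)*(p + 3)*(p^3 - p^2 - 17*p - 15) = (p - 5)*(p - 1)*(p + 3)*(p^2 + 4*p + 3) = (p - 5)*(p - 1)*(p + 3)^2*(p + 1)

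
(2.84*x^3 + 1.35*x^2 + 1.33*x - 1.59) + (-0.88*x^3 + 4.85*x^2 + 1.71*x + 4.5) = 1.96*x^3 + 6.2*x^2 + 3.04*x + 2.91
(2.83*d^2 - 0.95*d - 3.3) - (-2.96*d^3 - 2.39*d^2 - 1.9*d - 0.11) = 2.96*d^3 + 5.22*d^2 + 0.95*d - 3.19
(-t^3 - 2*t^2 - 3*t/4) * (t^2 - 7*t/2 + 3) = -t^5 + 3*t^4/2 + 13*t^3/4 - 27*t^2/8 - 9*t/4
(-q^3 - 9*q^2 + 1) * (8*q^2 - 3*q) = -8*q^5 - 69*q^4 + 27*q^3 + 8*q^2 - 3*q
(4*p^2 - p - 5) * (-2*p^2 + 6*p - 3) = -8*p^4 + 26*p^3 - 8*p^2 - 27*p + 15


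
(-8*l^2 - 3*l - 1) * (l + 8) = -8*l^3 - 67*l^2 - 25*l - 8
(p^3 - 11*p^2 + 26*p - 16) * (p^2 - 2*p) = p^5 - 13*p^4 + 48*p^3 - 68*p^2 + 32*p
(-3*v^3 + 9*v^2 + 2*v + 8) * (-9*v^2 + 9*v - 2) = 27*v^5 - 108*v^4 + 69*v^3 - 72*v^2 + 68*v - 16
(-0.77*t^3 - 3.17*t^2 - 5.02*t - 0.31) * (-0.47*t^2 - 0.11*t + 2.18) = 0.3619*t^5 + 1.5746*t^4 + 1.0295*t^3 - 6.2127*t^2 - 10.9095*t - 0.6758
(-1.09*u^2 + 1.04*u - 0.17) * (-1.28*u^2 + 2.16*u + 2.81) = 1.3952*u^4 - 3.6856*u^3 - 0.5989*u^2 + 2.5552*u - 0.4777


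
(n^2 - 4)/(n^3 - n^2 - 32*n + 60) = (n + 2)/(n^2 + n - 30)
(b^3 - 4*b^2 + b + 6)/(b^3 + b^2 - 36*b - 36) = (b^2 - 5*b + 6)/(b^2 - 36)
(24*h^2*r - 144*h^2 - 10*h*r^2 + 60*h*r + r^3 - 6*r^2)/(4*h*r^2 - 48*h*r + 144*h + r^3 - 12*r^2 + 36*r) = (24*h^2 - 10*h*r + r^2)/(4*h*r - 24*h + r^2 - 6*r)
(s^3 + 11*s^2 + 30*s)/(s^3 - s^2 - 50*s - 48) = s*(s + 5)/(s^2 - 7*s - 8)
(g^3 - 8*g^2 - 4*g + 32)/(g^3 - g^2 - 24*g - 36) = (g^2 - 10*g + 16)/(g^2 - 3*g - 18)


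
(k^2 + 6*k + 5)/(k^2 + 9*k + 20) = (k + 1)/(k + 4)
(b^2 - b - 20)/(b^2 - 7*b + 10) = (b + 4)/(b - 2)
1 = 1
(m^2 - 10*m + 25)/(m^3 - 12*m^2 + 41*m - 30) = (m - 5)/(m^2 - 7*m + 6)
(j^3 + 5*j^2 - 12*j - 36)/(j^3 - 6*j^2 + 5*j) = (j^3 + 5*j^2 - 12*j - 36)/(j*(j^2 - 6*j + 5))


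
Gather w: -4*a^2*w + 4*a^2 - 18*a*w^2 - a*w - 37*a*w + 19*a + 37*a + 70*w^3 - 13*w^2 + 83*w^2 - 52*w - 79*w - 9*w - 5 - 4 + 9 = 4*a^2 + 56*a + 70*w^3 + w^2*(70 - 18*a) + w*(-4*a^2 - 38*a - 140)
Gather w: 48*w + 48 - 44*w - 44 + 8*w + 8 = 12*w + 12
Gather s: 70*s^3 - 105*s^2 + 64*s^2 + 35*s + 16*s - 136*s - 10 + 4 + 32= 70*s^3 - 41*s^2 - 85*s + 26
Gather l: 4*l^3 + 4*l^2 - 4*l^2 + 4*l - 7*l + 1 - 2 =4*l^3 - 3*l - 1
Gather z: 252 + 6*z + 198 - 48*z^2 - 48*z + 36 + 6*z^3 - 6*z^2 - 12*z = 6*z^3 - 54*z^2 - 54*z + 486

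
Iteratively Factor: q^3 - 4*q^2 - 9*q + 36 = (q + 3)*(q^2 - 7*q + 12) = (q - 3)*(q + 3)*(q - 4)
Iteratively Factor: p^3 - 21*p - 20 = (p - 5)*(p^2 + 5*p + 4) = (p - 5)*(p + 1)*(p + 4)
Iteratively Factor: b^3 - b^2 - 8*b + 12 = (b - 2)*(b^2 + b - 6) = (b - 2)*(b + 3)*(b - 2)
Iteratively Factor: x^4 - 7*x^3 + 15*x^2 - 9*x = (x)*(x^3 - 7*x^2 + 15*x - 9) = x*(x - 3)*(x^2 - 4*x + 3) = x*(x - 3)*(x - 1)*(x - 3)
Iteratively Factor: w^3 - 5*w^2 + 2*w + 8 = (w - 4)*(w^2 - w - 2) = (w - 4)*(w - 2)*(w + 1)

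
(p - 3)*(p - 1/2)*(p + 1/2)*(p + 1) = p^4 - 2*p^3 - 13*p^2/4 + p/2 + 3/4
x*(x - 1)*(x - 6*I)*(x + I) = x^4 - x^3 - 5*I*x^3 + 6*x^2 + 5*I*x^2 - 6*x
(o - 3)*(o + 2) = o^2 - o - 6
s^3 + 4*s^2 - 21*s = s*(s - 3)*(s + 7)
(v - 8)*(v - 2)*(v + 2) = v^3 - 8*v^2 - 4*v + 32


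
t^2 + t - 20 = (t - 4)*(t + 5)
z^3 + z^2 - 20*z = z*(z - 4)*(z + 5)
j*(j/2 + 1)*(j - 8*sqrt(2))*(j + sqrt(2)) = j^4/2 - 7*sqrt(2)*j^3/2 + j^3 - 7*sqrt(2)*j^2 - 8*j^2 - 16*j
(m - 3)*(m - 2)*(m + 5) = m^3 - 19*m + 30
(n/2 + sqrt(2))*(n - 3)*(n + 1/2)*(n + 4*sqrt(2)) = n^4/2 - 5*n^3/4 + 3*sqrt(2)*n^3 - 15*sqrt(2)*n^2/2 + 29*n^2/4 - 20*n - 9*sqrt(2)*n/2 - 12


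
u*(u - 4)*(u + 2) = u^3 - 2*u^2 - 8*u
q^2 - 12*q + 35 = (q - 7)*(q - 5)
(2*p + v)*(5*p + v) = 10*p^2 + 7*p*v + v^2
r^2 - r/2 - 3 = (r - 2)*(r + 3/2)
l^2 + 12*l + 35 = (l + 5)*(l + 7)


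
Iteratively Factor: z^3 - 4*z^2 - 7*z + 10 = (z + 2)*(z^2 - 6*z + 5) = (z - 1)*(z + 2)*(z - 5)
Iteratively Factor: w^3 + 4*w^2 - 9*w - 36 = (w + 3)*(w^2 + w - 12) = (w - 3)*(w + 3)*(w + 4)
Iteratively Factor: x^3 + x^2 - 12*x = (x)*(x^2 + x - 12) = x*(x - 3)*(x + 4)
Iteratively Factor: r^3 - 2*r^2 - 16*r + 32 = (r - 2)*(r^2 - 16) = (r - 4)*(r - 2)*(r + 4)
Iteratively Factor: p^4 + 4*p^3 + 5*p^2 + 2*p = (p + 1)*(p^3 + 3*p^2 + 2*p) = (p + 1)*(p + 2)*(p^2 + p) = p*(p + 1)*(p + 2)*(p + 1)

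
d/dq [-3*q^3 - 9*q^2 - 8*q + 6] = -9*q^2 - 18*q - 8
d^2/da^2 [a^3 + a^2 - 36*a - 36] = 6*a + 2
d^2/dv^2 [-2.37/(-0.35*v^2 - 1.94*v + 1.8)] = (-0.58065*v^2 - 3.21846*v + 2.37*(0.7*v + 1.94)*(1.4*v + 3.88) + 2.9862)/(0.35*v^2 + 1.94*v - 1.8)^3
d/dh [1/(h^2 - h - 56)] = (1 - 2*h)/(-h^2 + h + 56)^2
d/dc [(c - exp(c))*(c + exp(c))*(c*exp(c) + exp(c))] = (c^3 + 4*c^2 - 3*c*exp(2*c) + 2*c - 4*exp(2*c))*exp(c)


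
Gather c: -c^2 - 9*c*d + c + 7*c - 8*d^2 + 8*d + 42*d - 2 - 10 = -c^2 + c*(8 - 9*d) - 8*d^2 + 50*d - 12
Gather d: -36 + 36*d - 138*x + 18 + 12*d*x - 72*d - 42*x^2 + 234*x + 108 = d*(12*x - 36) - 42*x^2 + 96*x + 90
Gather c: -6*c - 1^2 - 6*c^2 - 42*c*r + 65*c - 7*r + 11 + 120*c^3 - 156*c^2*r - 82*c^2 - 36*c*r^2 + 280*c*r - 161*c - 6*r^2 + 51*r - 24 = 120*c^3 + c^2*(-156*r - 88) + c*(-36*r^2 + 238*r - 102) - 6*r^2 + 44*r - 14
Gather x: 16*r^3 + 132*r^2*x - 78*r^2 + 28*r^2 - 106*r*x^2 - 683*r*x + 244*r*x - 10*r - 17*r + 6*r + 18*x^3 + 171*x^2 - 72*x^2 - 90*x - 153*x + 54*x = 16*r^3 - 50*r^2 - 21*r + 18*x^3 + x^2*(99 - 106*r) + x*(132*r^2 - 439*r - 189)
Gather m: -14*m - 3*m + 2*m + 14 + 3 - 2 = 15 - 15*m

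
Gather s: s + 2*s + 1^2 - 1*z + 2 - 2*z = 3*s - 3*z + 3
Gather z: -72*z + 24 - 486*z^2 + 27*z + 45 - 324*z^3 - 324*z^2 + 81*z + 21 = -324*z^3 - 810*z^2 + 36*z + 90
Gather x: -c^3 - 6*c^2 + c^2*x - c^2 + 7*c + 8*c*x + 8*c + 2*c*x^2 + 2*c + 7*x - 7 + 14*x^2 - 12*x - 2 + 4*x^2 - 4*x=-c^3 - 7*c^2 + 17*c + x^2*(2*c + 18) + x*(c^2 + 8*c - 9) - 9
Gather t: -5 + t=t - 5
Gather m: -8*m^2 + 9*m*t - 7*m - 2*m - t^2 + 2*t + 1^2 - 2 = -8*m^2 + m*(9*t - 9) - t^2 + 2*t - 1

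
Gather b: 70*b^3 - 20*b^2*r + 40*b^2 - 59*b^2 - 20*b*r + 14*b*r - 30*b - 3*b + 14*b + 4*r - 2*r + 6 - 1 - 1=70*b^3 + b^2*(-20*r - 19) + b*(-6*r - 19) + 2*r + 4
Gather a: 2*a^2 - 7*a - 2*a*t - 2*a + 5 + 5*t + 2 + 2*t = 2*a^2 + a*(-2*t - 9) + 7*t + 7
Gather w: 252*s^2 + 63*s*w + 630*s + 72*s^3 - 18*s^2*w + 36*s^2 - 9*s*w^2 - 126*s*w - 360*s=72*s^3 + 288*s^2 - 9*s*w^2 + 270*s + w*(-18*s^2 - 63*s)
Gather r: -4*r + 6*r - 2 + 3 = 2*r + 1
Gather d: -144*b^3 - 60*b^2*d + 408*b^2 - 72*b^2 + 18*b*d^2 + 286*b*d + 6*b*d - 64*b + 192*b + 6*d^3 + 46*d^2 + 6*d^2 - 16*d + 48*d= -144*b^3 + 336*b^2 + 128*b + 6*d^3 + d^2*(18*b + 52) + d*(-60*b^2 + 292*b + 32)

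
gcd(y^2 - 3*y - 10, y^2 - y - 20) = y - 5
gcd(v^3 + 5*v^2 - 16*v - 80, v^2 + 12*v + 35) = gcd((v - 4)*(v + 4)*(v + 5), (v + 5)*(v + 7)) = v + 5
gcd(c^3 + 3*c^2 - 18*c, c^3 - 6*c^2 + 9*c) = c^2 - 3*c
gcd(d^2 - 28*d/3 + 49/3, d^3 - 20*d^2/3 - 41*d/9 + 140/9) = d - 7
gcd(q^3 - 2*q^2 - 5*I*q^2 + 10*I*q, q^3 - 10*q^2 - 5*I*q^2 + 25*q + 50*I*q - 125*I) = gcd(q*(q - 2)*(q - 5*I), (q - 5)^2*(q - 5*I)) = q - 5*I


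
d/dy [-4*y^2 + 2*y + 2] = 2 - 8*y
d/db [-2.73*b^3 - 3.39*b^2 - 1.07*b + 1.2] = -8.19*b^2 - 6.78*b - 1.07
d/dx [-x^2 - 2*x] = -2*x - 2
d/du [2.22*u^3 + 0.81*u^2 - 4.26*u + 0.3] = 6.66*u^2 + 1.62*u - 4.26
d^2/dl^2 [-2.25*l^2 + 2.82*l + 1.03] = -4.50000000000000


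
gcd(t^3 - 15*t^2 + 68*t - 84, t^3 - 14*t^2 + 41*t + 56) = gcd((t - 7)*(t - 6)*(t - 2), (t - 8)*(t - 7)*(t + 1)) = t - 7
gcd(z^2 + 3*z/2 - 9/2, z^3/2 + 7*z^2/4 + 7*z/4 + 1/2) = 1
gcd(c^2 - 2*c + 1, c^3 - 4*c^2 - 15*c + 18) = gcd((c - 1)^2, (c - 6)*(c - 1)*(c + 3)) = c - 1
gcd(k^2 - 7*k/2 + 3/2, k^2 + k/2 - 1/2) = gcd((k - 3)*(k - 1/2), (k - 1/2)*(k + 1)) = k - 1/2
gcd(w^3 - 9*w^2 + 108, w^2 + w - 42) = w - 6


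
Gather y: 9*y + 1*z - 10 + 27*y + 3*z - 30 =36*y + 4*z - 40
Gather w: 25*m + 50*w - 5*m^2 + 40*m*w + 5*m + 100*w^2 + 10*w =-5*m^2 + 30*m + 100*w^2 + w*(40*m + 60)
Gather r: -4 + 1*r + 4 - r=0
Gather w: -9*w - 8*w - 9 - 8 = -17*w - 17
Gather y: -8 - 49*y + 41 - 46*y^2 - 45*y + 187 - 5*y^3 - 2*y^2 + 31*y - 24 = -5*y^3 - 48*y^2 - 63*y + 196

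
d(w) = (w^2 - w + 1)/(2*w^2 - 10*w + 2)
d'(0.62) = 0.42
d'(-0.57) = 0.08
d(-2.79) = 0.25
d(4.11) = -2.59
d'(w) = (10 - 4*w)*(w^2 - w + 1)/(2*w^2 - 10*w + 2)^2 + (2*w - 1)/(2*w^2 - 10*w + 2) = 2*(1 - w^2)/(w^4 - 10*w^3 + 27*w^2 - 10*w + 1)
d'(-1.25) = -0.01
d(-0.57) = 0.23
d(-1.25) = 0.22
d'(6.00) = -1.43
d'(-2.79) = -0.03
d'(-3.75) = -0.02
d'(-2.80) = -0.03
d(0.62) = -0.22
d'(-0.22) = 0.41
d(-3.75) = 0.28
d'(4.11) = -4.50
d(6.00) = 2.21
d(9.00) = 0.99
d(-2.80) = 0.25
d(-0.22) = 0.30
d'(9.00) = -0.12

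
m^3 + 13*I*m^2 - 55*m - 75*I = (m + 3*I)*(m + 5*I)^2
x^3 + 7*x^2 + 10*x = x*(x + 2)*(x + 5)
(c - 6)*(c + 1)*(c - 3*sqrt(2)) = c^3 - 5*c^2 - 3*sqrt(2)*c^2 - 6*c + 15*sqrt(2)*c + 18*sqrt(2)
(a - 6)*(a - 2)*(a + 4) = a^3 - 4*a^2 - 20*a + 48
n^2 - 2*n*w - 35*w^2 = (n - 7*w)*(n + 5*w)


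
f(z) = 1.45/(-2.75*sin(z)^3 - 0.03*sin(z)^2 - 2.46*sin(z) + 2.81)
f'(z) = 1.45*(8.25*sin(z)^2*cos(z) + 0.06*sin(z)*cos(z) + 2.46*cos(z))/(-2.75*sin(z)^3 - 0.03*sin(z)^2 - 2.46*sin(z) + 2.81)^2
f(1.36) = -0.66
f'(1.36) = 0.65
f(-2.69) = 0.35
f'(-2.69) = -0.31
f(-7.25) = 0.23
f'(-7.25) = 0.16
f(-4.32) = -0.87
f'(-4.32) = -1.93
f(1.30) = -0.71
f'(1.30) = 0.94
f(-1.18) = 0.20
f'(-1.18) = 0.10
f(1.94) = -0.83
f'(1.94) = -1.67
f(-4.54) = -0.64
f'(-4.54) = -0.51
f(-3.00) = 0.46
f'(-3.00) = -0.38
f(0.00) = 0.52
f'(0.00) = 0.45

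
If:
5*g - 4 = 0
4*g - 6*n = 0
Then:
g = 4/5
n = 8/15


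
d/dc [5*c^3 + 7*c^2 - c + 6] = 15*c^2 + 14*c - 1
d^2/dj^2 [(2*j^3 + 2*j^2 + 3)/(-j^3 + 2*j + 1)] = 2*(-2*j^6 - 12*j^5 - 42*j^4 - 22*j^3 + 6*j^2 - 15*j - 14)/(j^9 - 6*j^7 - 3*j^6 + 12*j^5 + 12*j^4 - 5*j^3 - 12*j^2 - 6*j - 1)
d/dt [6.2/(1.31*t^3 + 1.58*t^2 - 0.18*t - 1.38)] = (-24.366*t^2 - 19.592*t + 1.116)/(1.31*t^3 + 1.58*t^2 - 0.18*t - 1.38)^2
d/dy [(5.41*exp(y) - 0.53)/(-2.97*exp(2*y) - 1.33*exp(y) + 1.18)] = (16.0677*exp(2*y) - 3.1482*exp(y) + 5.6789)*exp(y)/(8.8209*exp(4*y) + 7.9002*exp(3*y) - 5.2403*exp(2*y) - 3.1388*exp(y) + 1.3924)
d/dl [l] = 1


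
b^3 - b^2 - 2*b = b*(b - 2)*(b + 1)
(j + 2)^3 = j^3 + 6*j^2 + 12*j + 8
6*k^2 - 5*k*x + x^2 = (-3*k + x)*(-2*k + x)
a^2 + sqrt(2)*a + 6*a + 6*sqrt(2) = (a + 6)*(a + sqrt(2))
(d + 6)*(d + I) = d^2 + 6*d + I*d + 6*I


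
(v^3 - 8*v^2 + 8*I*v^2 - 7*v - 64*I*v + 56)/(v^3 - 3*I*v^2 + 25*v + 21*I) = (v^2 + v*(-8 + 7*I) - 56*I)/(v^2 - 4*I*v + 21)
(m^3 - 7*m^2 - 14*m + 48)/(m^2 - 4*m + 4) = (m^2 - 5*m - 24)/(m - 2)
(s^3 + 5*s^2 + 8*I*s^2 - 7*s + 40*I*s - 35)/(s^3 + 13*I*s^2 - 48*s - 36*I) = (s^2 + s*(5 + 7*I) + 35*I)/(s^2 + 12*I*s - 36)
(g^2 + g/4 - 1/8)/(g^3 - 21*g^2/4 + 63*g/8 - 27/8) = (8*g^2 + 2*g - 1)/(8*g^3 - 42*g^2 + 63*g - 27)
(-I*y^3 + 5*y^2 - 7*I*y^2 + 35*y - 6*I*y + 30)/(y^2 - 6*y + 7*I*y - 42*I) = (-I*y^3 + y^2*(5 - 7*I) + y*(35 - 6*I) + 30)/(y^2 + y*(-6 + 7*I) - 42*I)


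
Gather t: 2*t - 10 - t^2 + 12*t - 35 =-t^2 + 14*t - 45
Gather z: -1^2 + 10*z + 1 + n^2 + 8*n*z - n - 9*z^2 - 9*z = n^2 - n - 9*z^2 + z*(8*n + 1)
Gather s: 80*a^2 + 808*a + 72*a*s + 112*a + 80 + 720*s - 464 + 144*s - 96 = 80*a^2 + 920*a + s*(72*a + 864) - 480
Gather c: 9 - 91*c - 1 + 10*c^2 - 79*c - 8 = 10*c^2 - 170*c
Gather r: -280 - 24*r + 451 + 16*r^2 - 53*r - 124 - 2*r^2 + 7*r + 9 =14*r^2 - 70*r + 56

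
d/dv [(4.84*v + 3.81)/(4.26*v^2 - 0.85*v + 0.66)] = (-20.6184*v^2 - 32.4612*v + 6.4329)/(18.1476*v^4 - 7.242*v^3 + 6.3457*v^2 - 1.122*v + 0.4356)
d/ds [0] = 0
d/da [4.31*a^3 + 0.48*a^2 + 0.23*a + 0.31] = 12.93*a^2 + 0.96*a + 0.23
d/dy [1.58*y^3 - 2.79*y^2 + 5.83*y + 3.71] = 4.74*y^2 - 5.58*y + 5.83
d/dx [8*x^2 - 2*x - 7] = 16*x - 2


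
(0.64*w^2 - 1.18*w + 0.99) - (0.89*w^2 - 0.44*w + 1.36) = -0.25*w^2 - 0.74*w - 0.37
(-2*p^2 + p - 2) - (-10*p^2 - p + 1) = 8*p^2 + 2*p - 3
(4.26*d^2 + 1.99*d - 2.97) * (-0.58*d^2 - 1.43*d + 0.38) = -2.4708*d^4 - 7.246*d^3 + 0.4957*d^2 + 5.0033*d - 1.1286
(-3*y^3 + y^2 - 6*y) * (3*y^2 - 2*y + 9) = -9*y^5 + 9*y^4 - 47*y^3 + 21*y^2 - 54*y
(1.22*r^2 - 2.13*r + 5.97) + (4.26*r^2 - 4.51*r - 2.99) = 5.48*r^2 - 6.64*r + 2.98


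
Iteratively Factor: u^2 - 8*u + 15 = (u - 5)*(u - 3)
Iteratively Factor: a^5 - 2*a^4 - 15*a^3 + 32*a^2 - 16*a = (a + 4)*(a^4 - 6*a^3 + 9*a^2 - 4*a) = (a - 1)*(a + 4)*(a^3 - 5*a^2 + 4*a) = (a - 4)*(a - 1)*(a + 4)*(a^2 - a) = a*(a - 4)*(a - 1)*(a + 4)*(a - 1)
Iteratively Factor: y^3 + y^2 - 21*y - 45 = (y + 3)*(y^2 - 2*y - 15) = (y + 3)^2*(y - 5)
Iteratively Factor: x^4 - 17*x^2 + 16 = (x + 4)*(x^3 - 4*x^2 - x + 4) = (x - 4)*(x + 4)*(x^2 - 1) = (x - 4)*(x + 1)*(x + 4)*(x - 1)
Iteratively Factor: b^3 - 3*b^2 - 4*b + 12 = (b - 3)*(b^2 - 4) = (b - 3)*(b - 2)*(b + 2)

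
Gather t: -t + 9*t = 8*t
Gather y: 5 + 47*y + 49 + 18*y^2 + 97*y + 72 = 18*y^2 + 144*y + 126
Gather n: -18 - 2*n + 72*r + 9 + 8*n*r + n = n*(8*r - 1) + 72*r - 9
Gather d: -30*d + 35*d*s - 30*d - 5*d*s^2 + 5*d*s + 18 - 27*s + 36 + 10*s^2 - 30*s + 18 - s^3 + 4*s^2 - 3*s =d*(-5*s^2 + 40*s - 60) - s^3 + 14*s^2 - 60*s + 72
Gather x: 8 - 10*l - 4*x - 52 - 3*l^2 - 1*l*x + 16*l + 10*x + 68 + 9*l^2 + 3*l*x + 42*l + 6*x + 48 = 6*l^2 + 48*l + x*(2*l + 12) + 72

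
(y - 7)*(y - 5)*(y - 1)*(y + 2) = y^4 - 11*y^3 + 21*y^2 + 59*y - 70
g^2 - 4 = (g - 2)*(g + 2)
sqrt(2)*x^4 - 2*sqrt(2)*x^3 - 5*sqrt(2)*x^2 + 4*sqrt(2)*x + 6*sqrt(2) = (x - 3)*(x - sqrt(2))*(x + sqrt(2))*(sqrt(2)*x + sqrt(2))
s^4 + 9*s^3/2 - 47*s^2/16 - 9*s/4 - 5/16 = (s - 1)*(s + 1/4)^2*(s + 5)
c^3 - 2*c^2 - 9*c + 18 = (c - 3)*(c - 2)*(c + 3)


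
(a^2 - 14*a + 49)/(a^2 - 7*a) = (a - 7)/a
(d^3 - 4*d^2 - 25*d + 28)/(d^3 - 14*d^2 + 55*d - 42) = (d + 4)/(d - 6)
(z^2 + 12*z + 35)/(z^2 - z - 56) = (z + 5)/(z - 8)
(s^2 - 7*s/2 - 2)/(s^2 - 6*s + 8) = (s + 1/2)/(s - 2)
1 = 1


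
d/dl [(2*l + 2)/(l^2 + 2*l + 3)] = 2*(-l^2 - 2*l + 1)/(l^4 + 4*l^3 + 10*l^2 + 12*l + 9)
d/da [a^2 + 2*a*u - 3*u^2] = 2*a + 2*u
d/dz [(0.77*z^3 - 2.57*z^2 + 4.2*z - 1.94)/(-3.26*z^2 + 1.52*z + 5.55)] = (-2.5102*z^4 + 2.3408*z^3 + 22.6061*z^2 - 41.1758*z + 26.2588)/(10.6276*z^4 - 9.9104*z^3 - 33.8756*z^2 + 16.872*z + 30.8025)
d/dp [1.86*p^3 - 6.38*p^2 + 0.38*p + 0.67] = 5.58*p^2 - 12.76*p + 0.38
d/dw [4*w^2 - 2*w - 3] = 8*w - 2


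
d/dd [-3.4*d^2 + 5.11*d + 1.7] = 5.11 - 6.8*d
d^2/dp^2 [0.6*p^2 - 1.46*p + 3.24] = 1.20000000000000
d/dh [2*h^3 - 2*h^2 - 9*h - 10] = 6*h^2 - 4*h - 9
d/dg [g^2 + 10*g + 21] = 2*g + 10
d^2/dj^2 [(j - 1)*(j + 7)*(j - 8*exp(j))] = -8*j^2*exp(j) - 80*j*exp(j) + 6*j - 56*exp(j) + 12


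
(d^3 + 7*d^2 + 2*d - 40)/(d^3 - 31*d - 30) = (d^2 + 2*d - 8)/(d^2 - 5*d - 6)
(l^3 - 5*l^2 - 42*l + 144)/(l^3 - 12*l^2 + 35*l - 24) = (l + 6)/(l - 1)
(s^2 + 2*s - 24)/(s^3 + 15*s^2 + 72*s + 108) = (s - 4)/(s^2 + 9*s + 18)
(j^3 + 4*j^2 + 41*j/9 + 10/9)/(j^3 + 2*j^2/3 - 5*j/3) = (3*j^2 + 7*j + 2)/(3*j*(j - 1))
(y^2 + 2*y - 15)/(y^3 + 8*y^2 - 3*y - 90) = 1/(y + 6)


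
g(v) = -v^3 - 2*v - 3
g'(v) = -3*v^2 - 2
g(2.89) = -32.92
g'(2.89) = -27.06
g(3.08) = -38.38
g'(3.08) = -30.46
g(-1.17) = 0.94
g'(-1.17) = -6.11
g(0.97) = -5.85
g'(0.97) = -4.82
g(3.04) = -37.17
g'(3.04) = -29.72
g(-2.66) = 21.14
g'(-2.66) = -23.23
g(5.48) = -178.53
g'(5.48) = -92.09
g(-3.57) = 49.64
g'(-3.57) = -40.23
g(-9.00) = 744.00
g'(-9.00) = -245.00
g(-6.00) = 225.00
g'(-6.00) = -110.00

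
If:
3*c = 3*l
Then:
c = l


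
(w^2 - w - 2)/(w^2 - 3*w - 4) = (w - 2)/(w - 4)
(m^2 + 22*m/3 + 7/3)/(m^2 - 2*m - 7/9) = 3*(m + 7)/(3*m - 7)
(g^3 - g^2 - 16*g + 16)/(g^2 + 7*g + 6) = (g^3 - g^2 - 16*g + 16)/(g^2 + 7*g + 6)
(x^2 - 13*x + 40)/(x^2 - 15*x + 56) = (x - 5)/(x - 7)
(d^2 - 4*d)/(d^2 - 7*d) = (d - 4)/(d - 7)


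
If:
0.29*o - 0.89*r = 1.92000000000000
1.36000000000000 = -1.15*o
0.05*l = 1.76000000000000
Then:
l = 35.20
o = -1.18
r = -2.54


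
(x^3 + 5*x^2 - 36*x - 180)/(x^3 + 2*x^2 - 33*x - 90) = (x + 6)/(x + 3)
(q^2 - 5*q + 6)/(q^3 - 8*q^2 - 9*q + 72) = (q - 2)/(q^2 - 5*q - 24)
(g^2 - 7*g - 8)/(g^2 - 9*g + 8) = (g + 1)/(g - 1)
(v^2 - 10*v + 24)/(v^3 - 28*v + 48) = (v - 6)/(v^2 + 4*v - 12)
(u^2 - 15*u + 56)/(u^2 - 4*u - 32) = (u - 7)/(u + 4)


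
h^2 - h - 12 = (h - 4)*(h + 3)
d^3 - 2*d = d*(d - sqrt(2))*(d + sqrt(2))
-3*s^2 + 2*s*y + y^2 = (-s + y)*(3*s + y)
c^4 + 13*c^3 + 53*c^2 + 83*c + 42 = (c + 1)*(c + 2)*(c + 3)*(c + 7)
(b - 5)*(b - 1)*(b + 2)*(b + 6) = b^4 + 2*b^3 - 31*b^2 - 32*b + 60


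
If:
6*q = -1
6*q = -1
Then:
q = -1/6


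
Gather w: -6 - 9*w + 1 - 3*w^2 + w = -3*w^2 - 8*w - 5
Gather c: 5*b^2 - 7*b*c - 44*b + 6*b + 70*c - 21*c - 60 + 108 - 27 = 5*b^2 - 38*b + c*(49 - 7*b) + 21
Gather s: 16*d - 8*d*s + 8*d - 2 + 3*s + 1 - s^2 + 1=24*d - s^2 + s*(3 - 8*d)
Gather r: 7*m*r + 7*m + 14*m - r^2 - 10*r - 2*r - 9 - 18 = 21*m - r^2 + r*(7*m - 12) - 27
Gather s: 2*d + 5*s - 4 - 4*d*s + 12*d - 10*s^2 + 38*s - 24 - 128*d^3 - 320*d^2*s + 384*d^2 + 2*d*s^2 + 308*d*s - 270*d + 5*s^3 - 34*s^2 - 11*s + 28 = -128*d^3 + 384*d^2 - 256*d + 5*s^3 + s^2*(2*d - 44) + s*(-320*d^2 + 304*d + 32)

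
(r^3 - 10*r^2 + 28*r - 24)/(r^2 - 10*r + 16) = (r^2 - 8*r + 12)/(r - 8)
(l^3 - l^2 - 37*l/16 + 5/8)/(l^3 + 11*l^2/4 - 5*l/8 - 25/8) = (4*l^2 - 9*l + 2)/(2*(2*l^2 + 3*l - 5))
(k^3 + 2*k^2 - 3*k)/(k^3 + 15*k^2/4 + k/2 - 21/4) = 4*k/(4*k + 7)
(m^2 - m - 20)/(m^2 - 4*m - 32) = (m - 5)/(m - 8)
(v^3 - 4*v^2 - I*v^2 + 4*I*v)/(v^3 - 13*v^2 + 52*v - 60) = v*(v^2 - 4*v - I*v + 4*I)/(v^3 - 13*v^2 + 52*v - 60)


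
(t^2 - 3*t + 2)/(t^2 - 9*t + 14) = (t - 1)/(t - 7)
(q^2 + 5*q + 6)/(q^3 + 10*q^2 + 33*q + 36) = (q + 2)/(q^2 + 7*q + 12)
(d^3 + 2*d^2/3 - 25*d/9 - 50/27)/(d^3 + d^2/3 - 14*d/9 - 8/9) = (9*d^2 - 25)/(3*(3*d^2 - d - 4))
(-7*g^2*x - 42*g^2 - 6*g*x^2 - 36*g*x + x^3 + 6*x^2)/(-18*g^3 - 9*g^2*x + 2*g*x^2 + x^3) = (7*g^2*x + 42*g^2 + 6*g*x^2 + 36*g*x - x^3 - 6*x^2)/(18*g^3 + 9*g^2*x - 2*g*x^2 - x^3)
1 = 1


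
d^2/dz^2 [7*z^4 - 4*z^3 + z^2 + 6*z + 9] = 84*z^2 - 24*z + 2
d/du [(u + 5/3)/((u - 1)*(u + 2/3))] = (-9*u^2 - 30*u - 1)/(9*u^4 - 6*u^3 - 11*u^2 + 4*u + 4)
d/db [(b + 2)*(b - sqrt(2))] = 2*b - sqrt(2) + 2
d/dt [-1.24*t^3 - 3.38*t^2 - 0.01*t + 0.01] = -3.72*t^2 - 6.76*t - 0.01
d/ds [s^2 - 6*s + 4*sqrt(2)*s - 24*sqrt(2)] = 2*s - 6 + 4*sqrt(2)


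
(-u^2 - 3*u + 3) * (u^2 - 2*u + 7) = -u^4 - u^3 + 2*u^2 - 27*u + 21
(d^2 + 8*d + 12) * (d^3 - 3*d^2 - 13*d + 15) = d^5 + 5*d^4 - 25*d^3 - 125*d^2 - 36*d + 180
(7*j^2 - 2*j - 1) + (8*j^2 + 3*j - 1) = 15*j^2 + j - 2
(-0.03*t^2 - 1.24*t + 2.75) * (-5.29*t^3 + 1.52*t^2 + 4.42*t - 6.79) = 0.1587*t^5 + 6.514*t^4 - 16.5649*t^3 - 1.0971*t^2 + 20.5746*t - 18.6725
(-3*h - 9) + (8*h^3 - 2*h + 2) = 8*h^3 - 5*h - 7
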